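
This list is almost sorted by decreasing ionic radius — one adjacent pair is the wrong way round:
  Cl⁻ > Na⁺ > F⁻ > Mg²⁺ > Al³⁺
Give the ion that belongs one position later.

Check each adjacent pair. Na⁺ and F⁻ are reversed: both have 10 electrons but Z(Na)=11 > Z(F)=9, so Na⁺ should be the smaller of the two. No other neighbouring pair contradicts the periodic trends, so Na⁺ is the ion listed too early.

Na⁺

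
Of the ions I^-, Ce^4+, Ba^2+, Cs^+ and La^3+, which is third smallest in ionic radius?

Ba^2+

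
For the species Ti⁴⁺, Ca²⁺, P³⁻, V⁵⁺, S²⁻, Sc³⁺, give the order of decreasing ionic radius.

Each ion has 18 electrons. The ranking follows nuclear charge in reverse — greater Z gives a smaller radius. V⁵⁺ (Z=23), Ti⁴⁺ (Z=22), Sc³⁺ (Z=21), Ca²⁺ (Z=20), S²⁻ (Z=16), P³⁻ (Z=15).

P³⁻ > S²⁻ > Ca²⁺ > Sc³⁺ > Ti⁴⁺ > V⁵⁺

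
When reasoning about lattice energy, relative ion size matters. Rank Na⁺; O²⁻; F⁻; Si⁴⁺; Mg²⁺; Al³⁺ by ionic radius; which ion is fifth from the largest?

Al³⁺

Each ion has 10 electrons. The ranking follows nuclear charge in reverse — greater Z gives a smaller radius. Si⁴⁺ (Z=14), Al³⁺ (Z=13), Mg²⁺ (Z=12), Na⁺ (Z=11), F⁻ (Z=9), O²⁻ (Z=8).
So the order is Si⁴⁺ < Al³⁺ < Mg²⁺ < Na⁺ < F⁻ < O²⁻; the 5th-largest ion is Al³⁺.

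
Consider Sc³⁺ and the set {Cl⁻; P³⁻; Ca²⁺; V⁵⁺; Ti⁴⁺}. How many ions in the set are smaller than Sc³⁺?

2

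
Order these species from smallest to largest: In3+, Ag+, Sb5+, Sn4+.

Sb5+ < Sn4+ < In3+ < Ag+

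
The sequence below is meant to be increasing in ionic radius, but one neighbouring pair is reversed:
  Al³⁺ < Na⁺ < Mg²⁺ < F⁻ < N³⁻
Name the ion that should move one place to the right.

The pair Na⁺, Mg²⁺ is the wrong way round — both have 10 electrons but Z(Mg)=12 > Z(Na)=11, so Mg²⁺ should be the smaller of the two. All other adjacent pairs agree with periodic trends, so Na⁺ is the misplaced ion.

Na⁺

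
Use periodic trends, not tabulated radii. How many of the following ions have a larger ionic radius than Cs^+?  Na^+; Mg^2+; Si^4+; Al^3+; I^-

1

Electron counts and nuclear charges: Si^4+ (Z=14, 10 e⁻), Al^3+ (Z=13, 10 e⁻), Mg^2+ (Z=12, 10 e⁻), Na^+ (Z=11, 10 e⁻), Cs^+ (Z=55, 54 e⁻), I^- (Z=53, 54 e⁻). Si^4+ < Al^3+ (both 10 e⁻, Z=14>13); Al^3+ < Mg^2+ (both 10 e⁻, Z=13>12); Mg^2+ < Na^+ (both 10 e⁻, Z=12>11); Na^+ < Cs^+ (same group, period 3 vs 6); Cs^+ < I^- (both 54 e⁻, Z=55>53).
Relative to Cs^+, the ions that are larger are I^-. So 1 is larger.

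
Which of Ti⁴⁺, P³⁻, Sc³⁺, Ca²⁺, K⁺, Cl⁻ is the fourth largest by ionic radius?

Isoelectronic series (18 e⁻ each). Size is set by nuclear charge: more protons means a smaller ion. Ti⁴⁺ (Z=22), Sc³⁺ (Z=21), Ca²⁺ (Z=20), K⁺ (Z=19), Cl⁻ (Z=17), P³⁻ (Z=15).
That gives Ti⁴⁺ < Sc³⁺ < Ca²⁺ < K⁺ < Cl⁻ < P³⁻. From the largest end, number 4 is Ca²⁺.

Ca²⁺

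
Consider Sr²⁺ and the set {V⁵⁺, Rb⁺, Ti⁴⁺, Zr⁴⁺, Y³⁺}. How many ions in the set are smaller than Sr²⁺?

Tabulating Z and e⁻: V⁵⁺ has 18 e⁻ (Z=23), Ti⁴⁺ has 18 e⁻ (Z=22), Zr⁴⁺ has 36 e⁻ (Z=40), Y³⁺ has 36 e⁻ (Z=39), Sr²⁺ has 36 e⁻ (Z=38), Rb⁺ has 36 e⁻ (Z=37). V⁵⁺ < Ti⁴⁺ (both 18 e⁻, Z=23>22); Ti⁴⁺ < Zr⁴⁺ (same group, 1 shell fewer); Zr⁴⁺ < Y³⁺ (both 36 e⁻, Z=40>39); Y³⁺ < Sr²⁺ (isoelectronic, higher Z=39 is smaller); Sr²⁺ < Rb⁺ (isoelectronic, higher Z=38 is smaller).
Overall: V⁵⁺ < Ti⁴⁺ < Zr⁴⁺ < Y³⁺ < Sr²⁺ < Rb⁺. Sr²⁺ has 4 below it and 1 above. So 4 are smaller.

4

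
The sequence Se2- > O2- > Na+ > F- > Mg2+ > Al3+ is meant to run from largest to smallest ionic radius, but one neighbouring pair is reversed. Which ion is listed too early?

Na+

The pair Na+, F- is the wrong way round — Na+ and F- share 10 electrons; the higher nuclear charge on Na (Z=11) contracts it more, so Na+ < F-. All other adjacent pairs agree with periodic trends, so Na+ is the misplaced ion.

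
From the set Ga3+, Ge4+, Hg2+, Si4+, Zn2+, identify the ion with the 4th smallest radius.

Zn2+

Tabulating Z and e⁻: Si4+ has 10 e⁻ (Z=14), Ge4+ has 28 e⁻ (Z=32), Ga3+ has 28 e⁻ (Z=31), Zn2+ has 28 e⁻ (Z=30), Hg2+ has 78 e⁻ (Z=80). Si4+ < Ge4+ (same group, period 3 vs 4); Ge4+ < Ga3+ (isoelectronic, higher Z=32 is smaller); Ga3+ < Zn2+ (isoelectronic, higher Z=31 is smaller); Zn2+ < Hg2+ (same group, 2 shells fewer).
That gives Si4+ < Ge4+ < Ga3+ < Zn2+ < Hg2+. From the smallest end, number 4 is Zn2+.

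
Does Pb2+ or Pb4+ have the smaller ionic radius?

Pb4+

These are all Pb ions. Removing more electrons (higher positive charge) pulls the remaining electrons in closer, so Pb4+ is smallest and Pb2+ is largest.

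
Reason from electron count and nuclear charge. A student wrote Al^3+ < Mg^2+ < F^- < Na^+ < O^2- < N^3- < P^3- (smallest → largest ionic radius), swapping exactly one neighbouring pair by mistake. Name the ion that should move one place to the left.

Na^+

Compare adjacent ions: Na^+ and F^- share 10 electrons; the higher nuclear charge on Na (Z=11) contracts it more, so Na^+ < F^- — yet in this increasing list F^- sits before Na^+. Nothing else is reversed, so Na^+ should move one place to the left.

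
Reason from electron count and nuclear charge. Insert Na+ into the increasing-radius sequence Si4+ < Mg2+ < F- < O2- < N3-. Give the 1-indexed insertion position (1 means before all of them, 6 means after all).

These species are isoelectronic with 10 electrons. The only difference is the number of protons: Si4+ (Z=14), Mg2+ (Z=12), Na+ (Z=11), F- (Z=9), O2- (Z=8), N3- (Z=7). The strongest nuclear pull (Si4+) gives the smallest ion.
With Na+ included the full order is Si4+ < Mg2+ < Na+ < F- < O2- < N3-, so it takes position 3.

3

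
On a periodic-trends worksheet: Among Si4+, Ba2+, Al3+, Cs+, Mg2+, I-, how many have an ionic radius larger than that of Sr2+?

3

Si4+: 10 e⁻, Z=14, Al3+: 10 e⁻, Z=13, Mg2+: 10 e⁻, Z=12, Sr2+: 36 e⁻, Z=38, Ba2+: 54 e⁻, Z=56, Cs+: 54 e⁻, Z=55, I-: 54 e⁻, Z=53. Si4+ < Al3+ (isoelectronic, higher Z=14 is smaller); Al3+ < Mg2+ (both 10 e⁻, Z=13>12); Mg2+ < Sr2+ (same group, period 3 vs 5); Sr2+ < Ba2+ (same group, 1 shell fewer); Ba2+ < Cs+ (isoelectronic, higher Z=56 is smaller); Cs+ < I- (isoelectronic, higher Z=55 is smaller).
Ordering all of them (including Sr2+) by radius gives Si4+ < Al3+ < Mg2+ < Sr2+ < Ba2+ < Cs+ < I-. That's 3.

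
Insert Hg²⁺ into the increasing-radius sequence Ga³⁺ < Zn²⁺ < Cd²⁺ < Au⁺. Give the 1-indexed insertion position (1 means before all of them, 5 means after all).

Work out protons and electrons: Ga³⁺: 28 e⁻, Z=31, Zn²⁺: 28 e⁻, Z=30, Cd²⁺: 46 e⁻, Z=48, Hg²⁺: 78 e⁻, Z=80, Au⁺: 78 e⁻, Z=79. Ga³⁺ < Zn²⁺ (isoelectronic, higher Z=31 is smaller); Zn²⁺ < Cd²⁺ (same group, period 4 vs 5); Cd²⁺ < Hg²⁺ (same group, 1 shell fewer); Hg²⁺ < Au⁺ (both 78 e⁻, Z=80>79).
Putting Hg²⁺ in gives Ga³⁺ < Zn²⁺ < Cd²⁺ < Hg²⁺ < Au⁺; it lands at slot 4.

4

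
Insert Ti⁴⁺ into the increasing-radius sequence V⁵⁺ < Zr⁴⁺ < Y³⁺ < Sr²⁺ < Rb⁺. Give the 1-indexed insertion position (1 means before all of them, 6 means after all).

First list Z and electron count for each: V⁵⁺ (Z=23, 18 e⁻), Ti⁴⁺ (Z=22, 18 e⁻), Zr⁴⁺ (Z=40, 36 e⁻), Y³⁺ (Z=39, 36 e⁻), Sr²⁺ (Z=38, 36 e⁻), Rb⁺ (Z=37, 36 e⁻). V⁵⁺ < Ti⁴⁺ (both 18 e⁻, Z=23>22); Ti⁴⁺ < Zr⁴⁺ (same group, period 4 vs 5); Zr⁴⁺ < Y³⁺ (isoelectronic, higher Z=40 is smaller); Y³⁺ < Sr²⁺ (both 36 e⁻, Z=39>38); Sr²⁺ < Rb⁺ (both 36 e⁻, Z=38>37).
The complete sequence is V⁵⁺ < Ti⁴⁺ < Zr⁴⁺ < Y³⁺ < Sr²⁺ < Rb⁺. Ti⁴⁺ sits at position 2.

2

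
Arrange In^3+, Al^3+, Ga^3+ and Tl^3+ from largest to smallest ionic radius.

Tl^3+ > In^3+ > Ga^3+ > Al^3+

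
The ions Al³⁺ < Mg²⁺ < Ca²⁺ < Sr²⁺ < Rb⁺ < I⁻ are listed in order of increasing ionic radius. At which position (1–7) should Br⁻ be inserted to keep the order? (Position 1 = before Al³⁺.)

6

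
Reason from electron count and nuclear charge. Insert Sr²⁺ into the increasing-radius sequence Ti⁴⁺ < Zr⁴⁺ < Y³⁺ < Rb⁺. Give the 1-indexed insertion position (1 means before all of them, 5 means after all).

4

Ti⁴⁺ (Z=22, 18 e⁻), Zr⁴⁺ (Z=40, 36 e⁻), Y³⁺ (Z=39, 36 e⁻), Sr²⁺ (Z=38, 36 e⁻), Rb⁺ (Z=37, 36 e⁻). Ti⁴⁺ < Zr⁴⁺ (same group, period 4 vs 5); Zr⁴⁺ < Y³⁺ (isoelectronic, higher Z=40 is smaller); Y³⁺ < Sr²⁺ (isoelectronic, higher Z=39 is smaller); Sr²⁺ < Rb⁺ (isoelectronic, higher Z=38 is smaller).
With Sr²⁺ included the full order is Ti⁴⁺ < Zr⁴⁺ < Y³⁺ < Sr²⁺ < Rb⁺, so it takes position 4.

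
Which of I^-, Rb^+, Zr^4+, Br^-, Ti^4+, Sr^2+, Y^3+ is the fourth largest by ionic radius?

Sr^2+

First list Z and electron count for each: Ti^4+ has 18 e⁻ (Z=22), Zr^4+ has 36 e⁻ (Z=40), Y^3+ has 36 e⁻ (Z=39), Sr^2+ has 36 e⁻ (Z=38), Rb^+ has 36 e⁻ (Z=37), Br^- has 36 e⁻ (Z=35), I^- has 54 e⁻ (Z=53). Ti^4+ < Zr^4+ (same group, 1 shell fewer); Zr^4+ < Y^3+ (isoelectronic, higher Z=40 is smaller); Y^3+ < Sr^2+ (both 36 e⁻, Z=39>38); Sr^2+ < Rb^+ (isoelectronic, higher Z=38 is smaller); Rb^+ < Br^- (both 36 e⁻, Z=37>35); Br^- < I^- (same group, 1 shell fewer).
So the order is Ti^4+ < Zr^4+ < Y^3+ < Sr^2+ < Rb^+ < Br^- < I^-; the 4th-largest ion is Sr^2+.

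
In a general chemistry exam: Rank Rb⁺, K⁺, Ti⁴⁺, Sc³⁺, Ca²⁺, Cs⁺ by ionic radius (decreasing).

First list Z and electron count for each: Ti⁴⁺ (Z=22, 18 e⁻), Sc³⁺ (Z=21, 18 e⁻), Ca²⁺ (Z=20, 18 e⁻), K⁺ (Z=19, 18 e⁻), Rb⁺ (Z=37, 36 e⁻), Cs⁺ (Z=55, 54 e⁻). Ti⁴⁺ < Sc³⁺ (isoelectronic, higher Z=22 is smaller); Sc³⁺ < Ca²⁺ (isoelectronic, higher Z=21 is smaller); Ca²⁺ < K⁺ (isoelectronic, higher Z=20 is smaller); K⁺ < Rb⁺ (same group, period 4 vs 5); Rb⁺ < Cs⁺ (same group, period 5 vs 6).

Cs⁺ > Rb⁺ > K⁺ > Ca²⁺ > Sc³⁺ > Ti⁴⁺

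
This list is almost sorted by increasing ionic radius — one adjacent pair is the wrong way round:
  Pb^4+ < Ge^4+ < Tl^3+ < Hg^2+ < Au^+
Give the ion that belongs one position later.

Check each adjacent pair. Pb^4+ and Ge^4+ are reversed: same group and charge — period 4 sits above period 6, so Ge^4+ is smaller. No other neighbouring pair contradicts the periodic trends, so Pb^4+ is the ion listed too early.

Pb^4+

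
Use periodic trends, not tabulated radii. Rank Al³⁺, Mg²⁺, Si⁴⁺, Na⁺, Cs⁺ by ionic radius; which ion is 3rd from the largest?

Si⁴⁺: 10 e⁻, Z=14, Al³⁺: 10 e⁻, Z=13, Mg²⁺: 10 e⁻, Z=12, Na⁺: 10 e⁻, Z=11, Cs⁺: 54 e⁻, Z=55. Si⁴⁺ < Al³⁺ (both 10 e⁻, Z=14>13); Al³⁺ < Mg²⁺ (both 10 e⁻, Z=13>12); Mg²⁺ < Na⁺ (isoelectronic, higher Z=12 is smaller); Na⁺ < Cs⁺ (same group, period 3 vs 6).
Ordering: Si⁴⁺ < Al³⁺ < Mg²⁺ < Na⁺ < Cs⁺. The 3rd largest is Mg²⁺.

Mg²⁺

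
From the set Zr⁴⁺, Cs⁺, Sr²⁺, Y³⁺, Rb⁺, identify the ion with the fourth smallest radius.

Electron counts and nuclear charges: Zr⁴⁺ has 36 e⁻ (Z=40), Y³⁺ has 36 e⁻ (Z=39), Sr²⁺ has 36 e⁻ (Z=38), Rb⁺ has 36 e⁻ (Z=37), Cs⁺ has 54 e⁻ (Z=55). Zr⁴⁺ < Y³⁺ (both 36 e⁻, Z=40>39); Y³⁺ < Sr²⁺ (isoelectronic, higher Z=39 is smaller); Sr²⁺ < Rb⁺ (both 36 e⁻, Z=38>37); Rb⁺ < Cs⁺ (same group, period 5 vs 6).
Full ascending order: Zr⁴⁺ < Y³⁺ < Sr²⁺ < Rb⁺ < Cs⁺. Counting from the smallest, position 4 is Rb⁺.

Rb⁺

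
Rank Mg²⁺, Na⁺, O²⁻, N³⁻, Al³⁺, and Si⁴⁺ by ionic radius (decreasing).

N³⁻ > O²⁻ > Na⁺ > Mg²⁺ > Al³⁺ > Si⁴⁺

All of these have 10 electrons (isoelectronic). With the same electron cloud, the ion with the most protons pulls it in tightest. Nuclear charges: Si⁴⁺ (Z=14), Al³⁺ (Z=13), Mg²⁺ (Z=12), Na⁺ (Z=11), O²⁻ (Z=8), N³⁻ (Z=7). Highest Z is smallest.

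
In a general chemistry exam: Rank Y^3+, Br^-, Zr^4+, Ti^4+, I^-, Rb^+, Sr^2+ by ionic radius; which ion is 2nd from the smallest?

Zr^4+

Work out protons and electrons: Ti^4+ (Z=22, 18 e⁻), Zr^4+ (Z=40, 36 e⁻), Y^3+ (Z=39, 36 e⁻), Sr^2+ (Z=38, 36 e⁻), Rb^+ (Z=37, 36 e⁻), Br^- (Z=35, 36 e⁻), I^- (Z=53, 54 e⁻). Ti^4+ < Zr^4+ (same group, 1 shell fewer); Zr^4+ < Y^3+ (both 36 e⁻, Z=40>39); Y^3+ < Sr^2+ (both 36 e⁻, Z=39>38); Sr^2+ < Rb^+ (isoelectronic, higher Z=38 is smaller); Rb^+ < Br^- (isoelectronic, higher Z=37 is smaller); Br^- < I^- (same group, 1 shell fewer).
That gives Ti^4+ < Zr^4+ < Y^3+ < Sr^2+ < Rb^+ < Br^- < I^-. From the smallest end, number 2 is Zr^4+.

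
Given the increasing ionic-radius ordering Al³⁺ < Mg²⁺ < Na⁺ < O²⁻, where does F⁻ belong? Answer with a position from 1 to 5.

4

Isoelectronic series (10 e⁻ each). Size is set by nuclear charge: more protons means a smaller ion. Al³⁺ (Z=13), Mg²⁺ (Z=12), Na⁺ (Z=11), F⁻ (Z=9), O²⁻ (Z=8).
With F⁻ included the full order is Al³⁺ < Mg²⁺ < Na⁺ < F⁻ < O²⁻, so it takes position 4.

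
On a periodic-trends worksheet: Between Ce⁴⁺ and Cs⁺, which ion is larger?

These species are isoelectronic with 54 electrons. The only difference is the number of protons: Ce⁴⁺ (Z=58), Cs⁺ (Z=55). The strongest nuclear pull (Ce⁴⁺) gives the smallest ion.

Cs⁺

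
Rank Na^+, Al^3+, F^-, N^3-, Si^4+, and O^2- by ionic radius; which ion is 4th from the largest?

These species are isoelectronic with 10 electrons. The only difference is the number of protons: Si^4+ (Z=14), Al^3+ (Z=13), Na^+ (Z=11), F^- (Z=9), O^2- (Z=8), N^3- (Z=7). The strongest nuclear pull (Si^4+) gives the smallest ion.
So the order is Si^4+ < Al^3+ < Na^+ < F^- < O^2- < N^3-; the 4th-largest ion is Na^+.

Na^+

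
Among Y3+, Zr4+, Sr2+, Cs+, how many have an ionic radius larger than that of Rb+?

1

First list Z and electron count for each: Zr4+ has 36 e⁻ (Z=40), Y3+ has 36 e⁻ (Z=39), Sr2+ has 36 e⁻ (Z=38), Rb+ has 36 e⁻ (Z=37), Cs+ has 54 e⁻ (Z=55). Zr4+ < Y3+ (isoelectronic, higher Z=40 is smaller); Y3+ < Sr2+ (isoelectronic, higher Z=39 is smaller); Sr2+ < Rb+ (both 36 e⁻, Z=38>37); Rb+ < Cs+ (same group, period 5 vs 6).
Ordering all of them (including Rb+) by radius gives Zr4+ < Y3+ < Sr2+ < Rb+ < Cs+. Count: 1.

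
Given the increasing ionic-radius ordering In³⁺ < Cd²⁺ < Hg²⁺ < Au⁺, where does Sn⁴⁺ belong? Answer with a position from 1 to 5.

1

Electron counts and nuclear charges: Sn⁴⁺ has 46 e⁻ (Z=50), In³⁺ has 46 e⁻ (Z=49), Cd²⁺ has 46 e⁻ (Z=48), Hg²⁺ has 78 e⁻ (Z=80), Au⁺ has 78 e⁻ (Z=79). Sn⁴⁺ < In³⁺ (both 46 e⁻, Z=50>49); In³⁺ < Cd²⁺ (isoelectronic, higher Z=49 is smaller); Cd²⁺ < Hg²⁺ (same group, 1 shell fewer); Hg²⁺ < Au⁺ (isoelectronic, higher Z=80 is smaller).
Merged order: Sn⁴⁺ < In³⁺ < Cd²⁺ < Hg²⁺ < Au⁺ — Sn⁴⁺ is number 1.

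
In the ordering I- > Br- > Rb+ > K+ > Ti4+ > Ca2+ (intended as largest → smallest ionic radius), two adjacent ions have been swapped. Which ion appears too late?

Ca2+

Check each adjacent pair. Ti4+ and Ca2+ are reversed: they are isoelectronic (18 e⁻) and Ti has more protons than Ca (22 vs 20), making Ti4+ smaller. No other neighbouring pair contradicts the periodic trends, so Ca2+ is the ion listed too late.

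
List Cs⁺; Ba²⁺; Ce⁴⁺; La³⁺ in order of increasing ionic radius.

Ce⁴⁺ < La³⁺ < Ba²⁺ < Cs⁺

Each ion has 54 electrons. The ranking follows nuclear charge in reverse — greater Z gives a smaller radius. Ce⁴⁺ (Z=58), La³⁺ (Z=57), Ba²⁺ (Z=56), Cs⁺ (Z=55).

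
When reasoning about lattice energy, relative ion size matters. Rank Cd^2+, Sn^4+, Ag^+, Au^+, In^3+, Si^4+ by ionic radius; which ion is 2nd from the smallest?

Work out protons and electrons: Si^4+: 10 e⁻, Z=14, Sn^4+: 46 e⁻, Z=50, In^3+: 46 e⁻, Z=49, Cd^2+: 46 e⁻, Z=48, Ag^+: 46 e⁻, Z=47, Au^+: 78 e⁻, Z=79. Si^4+ < Sn^4+ (same group, period 3 vs 5); Sn^4+ < In^3+ (isoelectronic, higher Z=50 is smaller); In^3+ < Cd^2+ (both 46 e⁻, Z=49>48); Cd^2+ < Ag^+ (both 46 e⁻, Z=48>47); Ag^+ < Au^+ (same group, 1 shell fewer).
Full ascending order: Si^4+ < Sn^4+ < In^3+ < Cd^2+ < Ag^+ < Au^+. Counting from the smallest, position 2 is Sn^4+.

Sn^4+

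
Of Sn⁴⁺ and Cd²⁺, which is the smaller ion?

All of these have 46 electrons (isoelectronic). With the same electron cloud, the ion with the most protons pulls it in tightest. Nuclear charges: Sn⁴⁺ (Z=50), Cd²⁺ (Z=48). Highest Z is smallest.

Sn⁴⁺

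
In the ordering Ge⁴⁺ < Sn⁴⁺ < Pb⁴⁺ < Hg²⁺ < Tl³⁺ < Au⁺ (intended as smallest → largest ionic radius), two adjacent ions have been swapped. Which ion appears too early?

Scanning neighbour by neighbour, only Hg²⁺/Tl³⁺ violates a trend: both have 78 electrons but Z(Tl)=81 > Z(Hg)=80, so Tl³⁺ should be the smaller of the two. That makes Hg²⁺ the one sitting a position early relative to where it belongs.

Hg²⁺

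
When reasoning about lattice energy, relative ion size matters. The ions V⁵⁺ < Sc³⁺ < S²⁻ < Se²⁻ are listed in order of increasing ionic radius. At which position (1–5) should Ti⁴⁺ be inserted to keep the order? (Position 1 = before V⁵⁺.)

2

Electron counts and nuclear charges: V⁵⁺ (Z=23, 18 e⁻), Ti⁴⁺ (Z=22, 18 e⁻), Sc³⁺ (Z=21, 18 e⁻), S²⁻ (Z=16, 18 e⁻), Se²⁻ (Z=34, 36 e⁻). V⁵⁺ < Ti⁴⁺ (isoelectronic, higher Z=23 is smaller); Ti⁴⁺ < Sc³⁺ (both 18 e⁻, Z=22>21); Sc³⁺ < S²⁻ (both 18 e⁻, Z=21>16); S²⁻ < Se²⁻ (same group, period 3 vs 4).
Merged order: V⁵⁺ < Ti⁴⁺ < Sc³⁺ < S²⁻ < Se²⁻ — Ti⁴⁺ is number 2.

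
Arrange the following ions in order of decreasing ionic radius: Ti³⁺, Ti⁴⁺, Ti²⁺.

These are all Ti ions. Removing more electrons (higher positive charge) pulls the remaining electrons in closer, so Ti⁴⁺ is smallest and Ti²⁺ is largest.

Ti²⁺ > Ti³⁺ > Ti⁴⁺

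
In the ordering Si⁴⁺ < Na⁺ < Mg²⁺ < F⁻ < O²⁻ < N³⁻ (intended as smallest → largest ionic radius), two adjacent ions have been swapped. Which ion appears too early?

Na⁺

Check each adjacent pair. Na⁺ and Mg²⁺ are reversed: both have 10 electrons but Z(Mg)=12 > Z(Na)=11, so Mg²⁺ should be the smaller of the two. No other neighbouring pair contradicts the periodic trends, so Na⁺ is the ion listed too early.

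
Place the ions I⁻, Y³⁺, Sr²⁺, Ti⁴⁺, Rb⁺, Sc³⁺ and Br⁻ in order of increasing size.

Ti⁴⁺ < Sc³⁺ < Y³⁺ < Sr²⁺ < Rb⁺ < Br⁻ < I⁻

Electron counts and nuclear charges: Ti⁴⁺: 18 e⁻, Z=22, Sc³⁺: 18 e⁻, Z=21, Y³⁺: 36 e⁻, Z=39, Sr²⁺: 36 e⁻, Z=38, Rb⁺: 36 e⁻, Z=37, Br⁻: 36 e⁻, Z=35, I⁻: 54 e⁻, Z=53. Ti⁴⁺ < Sc³⁺ (isoelectronic, higher Z=22 is smaller); Sc³⁺ < Y³⁺ (same group, period 4 vs 5); Y³⁺ < Sr²⁺ (both 36 e⁻, Z=39>38); Sr²⁺ < Rb⁺ (isoelectronic, higher Z=38 is smaller); Rb⁺ < Br⁻ (isoelectronic, higher Z=37 is smaller); Br⁻ < I⁻ (same group, 1 shell fewer).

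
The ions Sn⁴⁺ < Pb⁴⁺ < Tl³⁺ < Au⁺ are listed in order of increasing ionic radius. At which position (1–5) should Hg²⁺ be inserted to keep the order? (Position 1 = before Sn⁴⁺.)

4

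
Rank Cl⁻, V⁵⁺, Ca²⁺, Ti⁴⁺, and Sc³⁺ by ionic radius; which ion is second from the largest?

Ca²⁺

These species are isoelectronic with 18 electrons. The only difference is the number of protons: V⁵⁺ (Z=23), Ti⁴⁺ (Z=22), Sc³⁺ (Z=21), Ca²⁺ (Z=20), Cl⁻ (Z=17). The strongest nuclear pull (V⁵⁺) gives the smallest ion.
That gives V⁵⁺ < Ti⁴⁺ < Sc³⁺ < Ca²⁺ < Cl⁻. From the largest end, number 2 is Ca²⁺.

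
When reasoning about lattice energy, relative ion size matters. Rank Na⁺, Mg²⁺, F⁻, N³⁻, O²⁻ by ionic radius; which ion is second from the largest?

O²⁻

These species are isoelectronic with 10 electrons. The only difference is the number of protons: Mg²⁺ (Z=12), Na⁺ (Z=11), F⁻ (Z=9), O²⁻ (Z=8), N³⁻ (Z=7). The strongest nuclear pull (Mg²⁺) gives the smallest ion.
Full ascending order: Mg²⁺ < Na⁺ < F⁻ < O²⁻ < N³⁻. Counting from the largest, position 2 is O²⁻.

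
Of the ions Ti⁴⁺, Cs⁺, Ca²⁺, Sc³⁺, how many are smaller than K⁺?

3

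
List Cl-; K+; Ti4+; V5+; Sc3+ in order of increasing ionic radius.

All of these have 18 electrons (isoelectronic). With the same electron cloud, the ion with the most protons pulls it in tightest. Nuclear charges: V5+ (Z=23), Ti4+ (Z=22), Sc3+ (Z=21), K+ (Z=19), Cl- (Z=17). Highest Z is smallest.

V5+ < Ti4+ < Sc3+ < K+ < Cl-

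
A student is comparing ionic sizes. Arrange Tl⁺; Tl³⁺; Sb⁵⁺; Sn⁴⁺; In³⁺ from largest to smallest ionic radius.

Tabulating Z and e⁻: Sb⁵⁺ has 46 e⁻ (Z=51), Sn⁴⁺ has 46 e⁻ (Z=50), In³⁺ has 46 e⁻ (Z=49), Tl³⁺ has 78 e⁻ (Z=81), Tl⁺ has 80 e⁻ (Z=81). Sb⁵⁺ < Sn⁴⁺ (isoelectronic, higher Z=51 is smaller); Sn⁴⁺ < In³⁺ (isoelectronic, higher Z=50 is smaller); In³⁺ < Tl³⁺ (same group, 1 shell fewer); Tl³⁺ < Tl⁺ (same element, +3 vs +1).

Tl⁺ > Tl³⁺ > In³⁺ > Sn⁴⁺ > Sb⁵⁺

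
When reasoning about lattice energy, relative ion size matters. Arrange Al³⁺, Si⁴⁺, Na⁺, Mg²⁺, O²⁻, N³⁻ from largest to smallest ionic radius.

Each ion has 10 electrons. The ranking follows nuclear charge in reverse — greater Z gives a smaller radius. Si⁴⁺ (Z=14), Al³⁺ (Z=13), Mg²⁺ (Z=12), Na⁺ (Z=11), O²⁻ (Z=8), N³⁻ (Z=7).

N³⁻ > O²⁻ > Na⁺ > Mg²⁺ > Al³⁺ > Si⁴⁺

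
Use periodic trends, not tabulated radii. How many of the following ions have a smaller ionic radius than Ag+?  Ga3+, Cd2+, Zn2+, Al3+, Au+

4

Work out protons and electrons: Al3+: 10 e⁻, Z=13, Ga3+: 28 e⁻, Z=31, Zn2+: 28 e⁻, Z=30, Cd2+: 46 e⁻, Z=48, Ag+: 46 e⁻, Z=47, Au+: 78 e⁻, Z=79. Al3+ < Ga3+ (same group, period 3 vs 4); Ga3+ < Zn2+ (isoelectronic, higher Z=31 is smaller); Zn2+ < Cd2+ (same group, 1 shell fewer); Cd2+ < Ag+ (both 46 e⁻, Z=48>47); Ag+ < Au+ (same group, period 5 vs 6).
Overall: Al3+ < Ga3+ < Zn2+ < Cd2+ < Ag+ < Au+. Ag+ has 4 below it and 1 above. So 4 are smaller.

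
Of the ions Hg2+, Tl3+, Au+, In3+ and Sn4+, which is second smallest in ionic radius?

In3+

Tabulating Z and e⁻: Sn4+: 46 e⁻, Z=50, In3+: 46 e⁻, Z=49, Tl3+: 78 e⁻, Z=81, Hg2+: 78 e⁻, Z=80, Au+: 78 e⁻, Z=79. Sn4+ < In3+ (isoelectronic, higher Z=50 is smaller); In3+ < Tl3+ (same group, 1 shell fewer); Tl3+ < Hg2+ (both 78 e⁻, Z=81>80); Hg2+ < Au+ (isoelectronic, higher Z=80 is smaller).
Ordering: Sn4+ < In3+ < Tl3+ < Hg2+ < Au+. The second smallest is In3+.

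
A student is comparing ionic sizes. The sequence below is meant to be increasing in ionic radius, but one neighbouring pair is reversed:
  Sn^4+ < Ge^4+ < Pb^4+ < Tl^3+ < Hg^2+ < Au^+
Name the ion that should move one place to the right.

Sn^4+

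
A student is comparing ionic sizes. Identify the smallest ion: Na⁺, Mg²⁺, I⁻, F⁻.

Mg²⁺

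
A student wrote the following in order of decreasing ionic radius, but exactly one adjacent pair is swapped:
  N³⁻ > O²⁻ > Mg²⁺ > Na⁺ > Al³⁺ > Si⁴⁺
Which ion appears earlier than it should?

Scanning neighbour by neighbour, only Mg²⁺/Na⁺ violates a trend: Mg²⁺ and Na⁺ share 10 electrons; the higher nuclear charge on Mg (Z=12) contracts it more, so Mg²⁺ < Na⁺. That makes Mg²⁺ the one sitting a position early relative to where it belongs.

Mg²⁺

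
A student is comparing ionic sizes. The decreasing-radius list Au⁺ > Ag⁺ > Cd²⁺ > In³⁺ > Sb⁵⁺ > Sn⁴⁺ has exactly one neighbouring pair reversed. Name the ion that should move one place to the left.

Check each adjacent pair. Sb⁵⁺ and Sn⁴⁺ are reversed: they are isoelectronic (46 e⁻) and Sb has more protons than Sn (51 vs 50), making Sb⁵⁺ smaller. No other neighbouring pair contradicts the periodic trends, so Sn⁴⁺ is the ion listed too late.

Sn⁴⁺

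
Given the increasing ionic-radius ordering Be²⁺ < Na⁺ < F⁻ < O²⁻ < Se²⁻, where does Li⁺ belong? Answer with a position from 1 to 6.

Work out protons and electrons: Be²⁺ has 2 e⁻ (Z=4), Li⁺ has 2 e⁻ (Z=3), Na⁺ has 10 e⁻ (Z=11), F⁻ has 10 e⁻ (Z=9), O²⁻ has 10 e⁻ (Z=8), Se²⁻ has 36 e⁻ (Z=34). Be²⁺ < Li⁺ (both 2 e⁻, Z=4>3); Li⁺ < Na⁺ (same group, period 2 vs 3); Na⁺ < F⁻ (isoelectronic, higher Z=11 is smaller); F⁻ < O²⁻ (isoelectronic, higher Z=9 is smaller); O²⁻ < Se²⁻ (same group, 2 shells fewer).
The complete sequence is Be²⁺ < Li⁺ < Na⁺ < F⁻ < O²⁻ < Se²⁻. Li⁺ sits at position 2.

2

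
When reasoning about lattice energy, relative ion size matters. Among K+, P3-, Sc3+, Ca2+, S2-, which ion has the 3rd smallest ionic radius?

K+

These species are isoelectronic with 18 electrons. The only difference is the number of protons: Sc3+ (Z=21), Ca2+ (Z=20), K+ (Z=19), S2- (Z=16), P3- (Z=15). The strongest nuclear pull (Sc3+) gives the smallest ion.
Ordering: Sc3+ < Ca2+ < K+ < S2- < P3-. The 3rd smallest is K+.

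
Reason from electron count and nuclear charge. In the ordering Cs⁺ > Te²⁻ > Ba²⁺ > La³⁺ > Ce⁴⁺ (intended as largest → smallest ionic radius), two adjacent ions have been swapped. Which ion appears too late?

Te²⁻

Compare adjacent ions: Cs⁺ and Te²⁻ share 54 electrons; the higher nuclear charge on Cs (Z=55) contracts it more, so Cs⁺ < Te²⁻ — yet in this decreasing list Cs⁺ sits before Te²⁻. Nothing else is reversed, so Te²⁻ should move one place to the left.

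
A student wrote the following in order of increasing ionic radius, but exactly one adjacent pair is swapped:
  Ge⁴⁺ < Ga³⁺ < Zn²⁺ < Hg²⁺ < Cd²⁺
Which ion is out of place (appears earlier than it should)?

Hg²⁺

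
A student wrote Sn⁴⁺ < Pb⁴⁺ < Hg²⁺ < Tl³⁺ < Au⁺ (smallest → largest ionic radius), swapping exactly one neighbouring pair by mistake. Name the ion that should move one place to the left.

Tl³⁺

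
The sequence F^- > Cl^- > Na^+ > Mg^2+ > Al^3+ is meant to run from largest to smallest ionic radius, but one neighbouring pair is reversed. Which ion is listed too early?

F^-

The pair F^-, Cl^- is the wrong way round — F^- and Cl^- are in one column with the same charge; the lighter period-2 ion has one fewer shell and is smaller. All other adjacent pairs agree with periodic trends, so F^- is the misplaced ion.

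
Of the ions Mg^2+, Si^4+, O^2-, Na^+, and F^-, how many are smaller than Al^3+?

These species are isoelectronic with 10 electrons. The only difference is the number of protons: Si^4+ (Z=14), Al^3+ (Z=13), Mg^2+ (Z=12), Na^+ (Z=11), F^- (Z=9), O^2- (Z=8). The strongest nuclear pull (Si^4+) gives the smallest ion.
Placing each against Al^3+: smaller — Si^4+; larger — Mg^2+, Na^+, F^-, O^2-. Count: 1.

1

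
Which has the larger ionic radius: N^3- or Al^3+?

N^3-

All of these have 10 electrons (isoelectronic). With the same electron cloud, the ion with the most protons pulls it in tightest. Nuclear charges: Al^3+ (Z=13), N^3- (Z=7). Highest Z is smallest.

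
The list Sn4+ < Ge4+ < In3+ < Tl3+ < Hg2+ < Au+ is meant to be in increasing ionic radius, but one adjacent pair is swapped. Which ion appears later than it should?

Ge4+

Check each adjacent pair. Sn4+ and Ge4+ are reversed: same group and charge — period 4 sits above period 5, so Ge4+ is smaller. No other neighbouring pair contradicts the periodic trends, so Ge4+ is the ion listed too late.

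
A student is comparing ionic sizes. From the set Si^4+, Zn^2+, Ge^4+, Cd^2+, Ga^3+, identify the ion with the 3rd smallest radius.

First list Z and electron count for each: Si^4+ has 10 e⁻ (Z=14), Ge^4+ has 28 e⁻ (Z=32), Ga^3+ has 28 e⁻ (Z=31), Zn^2+ has 28 e⁻ (Z=30), Cd^2+ has 46 e⁻ (Z=48). Si^4+ < Ge^4+ (same group, 1 shell fewer); Ge^4+ < Ga^3+ (isoelectronic, higher Z=32 is smaller); Ga^3+ < Zn^2+ (isoelectronic, higher Z=31 is smaller); Zn^2+ < Cd^2+ (same group, period 4 vs 5).
So the order is Si^4+ < Ge^4+ < Ga^3+ < Zn^2+ < Cd^2+; the 3rd-smallest ion is Ga^3+.

Ga^3+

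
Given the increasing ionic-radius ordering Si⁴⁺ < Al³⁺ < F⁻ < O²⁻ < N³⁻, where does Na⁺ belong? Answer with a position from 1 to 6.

Each ion has 10 electrons. The ranking follows nuclear charge in reverse — greater Z gives a smaller radius. Si⁴⁺ (Z=14), Al³⁺ (Z=13), Na⁺ (Z=11), F⁻ (Z=9), O²⁻ (Z=8), N³⁻ (Z=7).
Putting Na⁺ in gives Si⁴⁺ < Al³⁺ < Na⁺ < F⁻ < O²⁻ < N³⁻; it lands at slot 3.

3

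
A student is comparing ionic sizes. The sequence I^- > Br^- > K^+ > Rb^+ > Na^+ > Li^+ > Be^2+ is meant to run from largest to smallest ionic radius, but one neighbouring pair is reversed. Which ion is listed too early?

K^+

Compare adjacent ions: same group and charge — period 4 sits above period 5, so K^+ is smaller — yet in this decreasing list K^+ sits before Rb^+. Nothing else is reversed, so K^+ should move one place to the right.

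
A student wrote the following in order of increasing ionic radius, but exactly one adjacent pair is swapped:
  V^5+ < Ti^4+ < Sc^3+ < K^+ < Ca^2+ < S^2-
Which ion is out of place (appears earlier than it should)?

K^+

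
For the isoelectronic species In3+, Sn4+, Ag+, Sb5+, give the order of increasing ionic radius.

Sb5+ < Sn4+ < In3+ < Ag+

Each ion has 46 electrons. The ranking follows nuclear charge in reverse — greater Z gives a smaller radius. Sb5+ (Z=51), Sn4+ (Z=50), In3+ (Z=49), Ag+ (Z=47).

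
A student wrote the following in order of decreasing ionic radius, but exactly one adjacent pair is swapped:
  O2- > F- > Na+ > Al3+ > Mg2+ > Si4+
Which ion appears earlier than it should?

Check each adjacent pair. Al3+ and Mg2+ are reversed: Al3+ and Mg2+ share 10 electrons; the higher nuclear charge on Al (Z=13) contracts it more, so Al3+ < Mg2+. No other neighbouring pair contradicts the periodic trends, so Al3+ is the ion listed too early.

Al3+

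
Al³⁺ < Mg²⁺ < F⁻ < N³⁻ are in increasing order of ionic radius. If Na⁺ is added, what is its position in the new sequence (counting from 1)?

3

Each ion has 10 electrons. The ranking follows nuclear charge in reverse — greater Z gives a smaller radius. Al³⁺ (Z=13), Mg²⁺ (Z=12), Na⁺ (Z=11), F⁻ (Z=9), N³⁻ (Z=7).
With Na⁺ included the full order is Al³⁺ < Mg²⁺ < Na⁺ < F⁻ < N³⁻, so it takes position 3.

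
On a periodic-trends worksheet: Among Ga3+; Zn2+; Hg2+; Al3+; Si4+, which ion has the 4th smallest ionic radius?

Zn2+

Electron counts and nuclear charges: Si4+ has 10 e⁻ (Z=14), Al3+ has 10 e⁻ (Z=13), Ga3+ has 28 e⁻ (Z=31), Zn2+ has 28 e⁻ (Z=30), Hg2+ has 78 e⁻ (Z=80). Si4+ < Al3+ (isoelectronic, higher Z=14 is smaller); Al3+ < Ga3+ (same group, period 3 vs 4); Ga3+ < Zn2+ (both 28 e⁻, Z=31>30); Zn2+ < Hg2+ (same group, 2 shells fewer).
Full ascending order: Si4+ < Al3+ < Ga3+ < Zn2+ < Hg2+. Counting from the smallest, position 4 is Zn2+.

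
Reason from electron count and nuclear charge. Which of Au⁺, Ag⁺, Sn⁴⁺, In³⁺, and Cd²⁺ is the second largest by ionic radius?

Ag⁺

Tabulating Z and e⁻: Sn⁴⁺ (Z=50, 46 e⁻), In³⁺ (Z=49, 46 e⁻), Cd²⁺ (Z=48, 46 e⁻), Ag⁺ (Z=47, 46 e⁻), Au⁺ (Z=79, 78 e⁻). Sn⁴⁺ < In³⁺ (both 46 e⁻, Z=50>49); In³⁺ < Cd²⁺ (isoelectronic, higher Z=49 is smaller); Cd²⁺ < Ag⁺ (isoelectronic, higher Z=48 is smaller); Ag⁺ < Au⁺ (same group, 1 shell fewer).
Full ascending order: Sn⁴⁺ < In³⁺ < Cd²⁺ < Ag⁺ < Au⁺. Counting from the largest, position 2 is Ag⁺.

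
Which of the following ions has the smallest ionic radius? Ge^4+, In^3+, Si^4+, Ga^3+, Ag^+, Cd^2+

Tabulating Z and e⁻: Si^4+ (Z=14, 10 e⁻), Ge^4+ (Z=32, 28 e⁻), Ga^3+ (Z=31, 28 e⁻), In^3+ (Z=49, 46 e⁻), Cd^2+ (Z=48, 46 e⁻), Ag^+ (Z=47, 46 e⁻). Si^4+ < Ge^4+ (same group, period 3 vs 4); Ge^4+ < Ga^3+ (isoelectronic, higher Z=32 is smaller); Ga^3+ < In^3+ (same group, period 4 vs 5); In^3+ < Cd^2+ (both 46 e⁻, Z=49>48); Cd^2+ < Ag^+ (isoelectronic, higher Z=48 is smaller).

Si^4+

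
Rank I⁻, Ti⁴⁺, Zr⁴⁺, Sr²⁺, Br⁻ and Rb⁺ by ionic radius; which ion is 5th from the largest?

Zr⁴⁺

First list Z and electron count for each: Ti⁴⁺ has 18 e⁻ (Z=22), Zr⁴⁺ has 36 e⁻ (Z=40), Sr²⁺ has 36 e⁻ (Z=38), Rb⁺ has 36 e⁻ (Z=37), Br⁻ has 36 e⁻ (Z=35), I⁻ has 54 e⁻ (Z=53). Ti⁴⁺ < Zr⁴⁺ (same group, period 4 vs 5); Zr⁴⁺ < Sr²⁺ (isoelectronic, higher Z=40 is smaller); Sr²⁺ < Rb⁺ (both 36 e⁻, Z=38>37); Rb⁺ < Br⁻ (isoelectronic, higher Z=37 is smaller); Br⁻ < I⁻ (same group, 1 shell fewer).
That gives Ti⁴⁺ < Zr⁴⁺ < Sr²⁺ < Rb⁺ < Br⁻ < I⁻. From the largest end, number 5 is Zr⁴⁺.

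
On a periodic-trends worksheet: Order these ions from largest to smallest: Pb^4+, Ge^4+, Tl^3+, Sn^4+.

Tl^3+ > Pb^4+ > Sn^4+ > Ge^4+

Ge^4+ (Z=32, 28 e⁻), Sn^4+ (Z=50, 46 e⁻), Pb^4+ (Z=82, 78 e⁻), Tl^3+ (Z=81, 78 e⁻). Ge^4+ < Sn^4+ (same group, 1 shell fewer); Sn^4+ < Pb^4+ (same group, 1 shell fewer); Pb^4+ < Tl^3+ (isoelectronic, higher Z=82 is smaller).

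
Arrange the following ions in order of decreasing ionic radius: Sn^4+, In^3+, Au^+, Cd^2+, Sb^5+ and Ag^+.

Au^+ > Ag^+ > Cd^2+ > In^3+ > Sn^4+ > Sb^5+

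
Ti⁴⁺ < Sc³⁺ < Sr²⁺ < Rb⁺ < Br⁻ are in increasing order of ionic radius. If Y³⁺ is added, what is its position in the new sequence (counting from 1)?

First list Z and electron count for each: Ti⁴⁺ (Z=22, 18 e⁻), Sc³⁺ (Z=21, 18 e⁻), Y³⁺ (Z=39, 36 e⁻), Sr²⁺ (Z=38, 36 e⁻), Rb⁺ (Z=37, 36 e⁻), Br⁻ (Z=35, 36 e⁻). Ti⁴⁺ < Sc³⁺ (isoelectronic, higher Z=22 is smaller); Sc³⁺ < Y³⁺ (same group, period 4 vs 5); Y³⁺ < Sr²⁺ (isoelectronic, higher Z=39 is smaller); Sr²⁺ < Rb⁺ (both 36 e⁻, Z=38>37); Rb⁺ < Br⁻ (both 36 e⁻, Z=37>35).
The complete sequence is Ti⁴⁺ < Sc³⁺ < Y³⁺ < Sr²⁺ < Rb⁺ < Br⁻. Y³⁺ sits at position 3.

3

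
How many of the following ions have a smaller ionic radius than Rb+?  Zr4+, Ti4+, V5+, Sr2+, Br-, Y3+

Electron counts and nuclear charges: V5+ (Z=23, 18 e⁻), Ti4+ (Z=22, 18 e⁻), Zr4+ (Z=40, 36 e⁻), Y3+ (Z=39, 36 e⁻), Sr2+ (Z=38, 36 e⁻), Rb+ (Z=37, 36 e⁻), Br- (Z=35, 36 e⁻). V5+ < Ti4+ (isoelectronic, higher Z=23 is smaller); Ti4+ < Zr4+ (same group, 1 shell fewer); Zr4+ < Y3+ (both 36 e⁻, Z=40>39); Y3+ < Sr2+ (both 36 e⁻, Z=39>38); Sr2+ < Rb+ (both 36 e⁻, Z=38>37); Rb+ < Br- (both 36 e⁻, Z=37>35).
Relative to Rb+, the ions that are smaller are V5+, Ti4+, Zr4+, Y3+, Sr2+. Count: 5.

5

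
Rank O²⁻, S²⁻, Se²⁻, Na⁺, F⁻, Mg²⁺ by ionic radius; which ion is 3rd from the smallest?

F⁻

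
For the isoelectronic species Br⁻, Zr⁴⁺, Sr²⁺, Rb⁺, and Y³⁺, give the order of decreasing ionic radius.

Isoelectronic series (36 e⁻ each). Size is set by nuclear charge: more protons means a smaller ion. Zr⁴⁺ (Z=40), Y³⁺ (Z=39), Sr²⁺ (Z=38), Rb⁺ (Z=37), Br⁻ (Z=35).

Br⁻ > Rb⁺ > Sr²⁺ > Y³⁺ > Zr⁴⁺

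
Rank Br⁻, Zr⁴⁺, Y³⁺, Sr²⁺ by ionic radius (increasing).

Zr⁴⁺ < Y³⁺ < Sr²⁺ < Br⁻

These species are isoelectronic with 36 electrons. The only difference is the number of protons: Zr⁴⁺ (Z=40), Y³⁺ (Z=39), Sr²⁺ (Z=38), Br⁻ (Z=35). The strongest nuclear pull (Zr⁴⁺) gives the smallest ion.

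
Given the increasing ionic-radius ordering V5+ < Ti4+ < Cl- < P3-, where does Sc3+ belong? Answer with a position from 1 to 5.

3

Each ion has 18 electrons. The ranking follows nuclear charge in reverse — greater Z gives a smaller radius. V5+ (Z=23), Ti4+ (Z=22), Sc3+ (Z=21), Cl- (Z=17), P3- (Z=15).
Merged order: V5+ < Ti4+ < Sc3+ < Cl- < P3- — Sc3+ is number 3.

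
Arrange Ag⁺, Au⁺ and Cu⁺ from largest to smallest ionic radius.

Same group, same charge. Going down the group adds an extra shell of electrons, so the ion gets larger: Cu⁺ is highest in the group and smallest.

Au⁺ > Ag⁺ > Cu⁺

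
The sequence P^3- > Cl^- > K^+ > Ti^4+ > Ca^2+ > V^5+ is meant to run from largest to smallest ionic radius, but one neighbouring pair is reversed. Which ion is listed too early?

Scanning neighbour by neighbour, only Ti^4+/Ca^2+ violates a trend: Ti^4+ and Ca^2+ share 18 electrons; the higher nuclear charge on Ti (Z=22) contracts it more, so Ti^4+ < Ca^2+. That makes Ti^4+ the one sitting a position early relative to where it belongs.

Ti^4+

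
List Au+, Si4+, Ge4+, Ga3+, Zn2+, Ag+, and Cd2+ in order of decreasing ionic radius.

Au+ > Ag+ > Cd2+ > Zn2+ > Ga3+ > Ge4+ > Si4+

Si4+: 10 e⁻, Z=14, Ge4+: 28 e⁻, Z=32, Ga3+: 28 e⁻, Z=31, Zn2+: 28 e⁻, Z=30, Cd2+: 46 e⁻, Z=48, Ag+: 46 e⁻, Z=47, Au+: 78 e⁻, Z=79. Si4+ < Ge4+ (same group, period 3 vs 4); Ge4+ < Ga3+ (isoelectronic, higher Z=32 is smaller); Ga3+ < Zn2+ (isoelectronic, higher Z=31 is smaller); Zn2+ < Cd2+ (same group, 1 shell fewer); Cd2+ < Ag+ (both 46 e⁻, Z=48>47); Ag+ < Au+ (same group, period 5 vs 6).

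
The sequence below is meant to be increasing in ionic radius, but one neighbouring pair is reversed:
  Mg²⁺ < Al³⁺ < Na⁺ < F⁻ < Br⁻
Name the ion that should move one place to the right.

Mg²⁺

Check each adjacent pair. Mg²⁺ and Al³⁺ are reversed: Al³⁺ and Mg²⁺ share 10 electrons; the higher nuclear charge on Al (Z=13) contracts it more, so Al³⁺ < Mg²⁺. No other neighbouring pair contradicts the periodic trends, so Mg²⁺ is the ion listed too early.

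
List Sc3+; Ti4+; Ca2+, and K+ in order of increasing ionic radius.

Ti4+ < Sc3+ < Ca2+ < K+

These species are isoelectronic with 18 electrons. The only difference is the number of protons: Ti4+ (Z=22), Sc3+ (Z=21), Ca2+ (Z=20), K+ (Z=19). The strongest nuclear pull (Ti4+) gives the smallest ion.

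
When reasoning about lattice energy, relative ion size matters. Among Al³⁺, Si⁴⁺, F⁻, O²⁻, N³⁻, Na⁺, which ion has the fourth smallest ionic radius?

Each ion has 10 electrons. The ranking follows nuclear charge in reverse — greater Z gives a smaller radius. Si⁴⁺ (Z=14), Al³⁺ (Z=13), Na⁺ (Z=11), F⁻ (Z=9), O²⁻ (Z=8), N³⁻ (Z=7).
Full ascending order: Si⁴⁺ < Al³⁺ < Na⁺ < F⁻ < O²⁻ < N³⁻. Counting from the smallest, position 4 is F⁻.

F⁻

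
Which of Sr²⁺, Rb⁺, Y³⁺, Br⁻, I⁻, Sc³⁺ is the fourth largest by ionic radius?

Sc³⁺ (Z=21, 18 e⁻), Y³⁺ (Z=39, 36 e⁻), Sr²⁺ (Z=38, 36 e⁻), Rb⁺ (Z=37, 36 e⁻), Br⁻ (Z=35, 36 e⁻), I⁻ (Z=53, 54 e⁻). Sc³⁺ < Y³⁺ (same group, 1 shell fewer); Y³⁺ < Sr²⁺ (isoelectronic, higher Z=39 is smaller); Sr²⁺ < Rb⁺ (isoelectronic, higher Z=38 is smaller); Rb⁺ < Br⁻ (isoelectronic, higher Z=37 is smaller); Br⁻ < I⁻ (same group, period 4 vs 5).
Ordering: Sc³⁺ < Y³⁺ < Sr²⁺ < Rb⁺ < Br⁻ < I⁻. The fourth largest is Sr²⁺.

Sr²⁺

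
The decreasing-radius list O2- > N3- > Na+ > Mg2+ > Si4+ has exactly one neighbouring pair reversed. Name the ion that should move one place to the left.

N3-

Check each adjacent pair. O2- and N3- are reversed: both have 10 electrons but Z(O)=8 > Z(N)=7, so O2- should be the smaller of the two. No other neighbouring pair contradicts the periodic trends, so N3- is the ion listed too late.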